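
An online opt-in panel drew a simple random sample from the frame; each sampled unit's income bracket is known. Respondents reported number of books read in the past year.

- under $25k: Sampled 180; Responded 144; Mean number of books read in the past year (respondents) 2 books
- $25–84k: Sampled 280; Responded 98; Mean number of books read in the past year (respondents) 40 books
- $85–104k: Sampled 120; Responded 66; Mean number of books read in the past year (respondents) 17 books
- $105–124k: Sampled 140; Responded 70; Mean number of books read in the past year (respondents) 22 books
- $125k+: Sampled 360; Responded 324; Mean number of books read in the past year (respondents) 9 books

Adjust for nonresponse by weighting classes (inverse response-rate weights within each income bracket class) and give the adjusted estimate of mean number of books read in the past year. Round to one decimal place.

Response rates by class: under $25k 144/180 = 80%, $25–84k 98/280 = 35%, $85–104k 66/120 = 55%, $105–124k 70/140 = 50%, $125k+ 324/360 = 90%.
With weight = n_sampled/n_responded per class, the weighted class total is n_sampled:
  under $25k: 180 × 2 = 360
  $25–84k: 280 × 40 = 11,200
  $85–104k: 120 × 17 = 2040
  $105–124k: 140 × 22 = 3080
  $125k+: 360 × 9 = 3240
Adjusted estimate = 19,920 / 1,080 = 18.4444 → 18.4.

18.4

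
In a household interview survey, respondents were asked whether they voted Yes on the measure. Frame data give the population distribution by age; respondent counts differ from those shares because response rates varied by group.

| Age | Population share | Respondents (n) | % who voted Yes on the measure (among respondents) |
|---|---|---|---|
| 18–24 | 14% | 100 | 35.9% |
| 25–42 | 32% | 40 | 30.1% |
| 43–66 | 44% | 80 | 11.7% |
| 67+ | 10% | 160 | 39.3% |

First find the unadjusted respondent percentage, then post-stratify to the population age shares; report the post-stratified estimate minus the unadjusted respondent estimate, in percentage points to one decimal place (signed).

-7.9 percentage points

Without adjustment, the pooled respondent share is:
  (100/380)×35.9 + (40/380)×30.1 + (80/380)×11.7 + (160/380)×39.3 = 31.6263%
Reweighting by population age shares:
  0.14×35.9 + 0.32×30.1 + 0.44×11.7 + 0.1×39.3 = 23.736%
Difference = 23.736 − 31.6263 = -7.8903 pp.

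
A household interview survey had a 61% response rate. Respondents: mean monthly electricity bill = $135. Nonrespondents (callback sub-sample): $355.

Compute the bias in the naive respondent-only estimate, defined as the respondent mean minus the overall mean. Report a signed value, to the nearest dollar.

Nonresponse fraction = 1 − 0.61 = 0.39.
Bias = (nonresponse fraction) × (respondent mean − nonrespondent mean)
     = 0.39 × (135 − 355) = 0.39 × -220 = -85.8.

-$86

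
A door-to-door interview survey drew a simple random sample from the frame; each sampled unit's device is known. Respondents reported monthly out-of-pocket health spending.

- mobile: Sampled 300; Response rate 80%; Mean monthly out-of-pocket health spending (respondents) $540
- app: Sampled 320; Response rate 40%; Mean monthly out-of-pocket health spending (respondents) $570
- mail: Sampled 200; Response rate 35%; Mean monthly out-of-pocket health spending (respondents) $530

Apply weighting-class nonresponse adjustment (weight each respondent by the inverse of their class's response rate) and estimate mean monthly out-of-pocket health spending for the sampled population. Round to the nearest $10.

$550

With weight = n_sampled/n_responded per class, the weighted class total is n_sampled:
  mobile: 300 × 540 = 162,000
  app: 320 × 570 = 182,400
  mail: 200 × 530 = 106,000
Adjusted estimate = 450,400 / 820 = 549.268 → $550.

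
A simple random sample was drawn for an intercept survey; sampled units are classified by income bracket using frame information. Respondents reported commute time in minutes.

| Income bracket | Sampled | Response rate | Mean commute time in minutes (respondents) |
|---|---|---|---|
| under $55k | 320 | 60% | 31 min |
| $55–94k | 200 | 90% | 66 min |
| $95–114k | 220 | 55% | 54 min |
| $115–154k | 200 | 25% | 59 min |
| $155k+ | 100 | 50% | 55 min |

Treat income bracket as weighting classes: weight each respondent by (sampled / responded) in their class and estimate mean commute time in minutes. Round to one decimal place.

Inverse-response-rate weighting restores each class to its sampled count, so class totals weight by n_sampled:
  under $55k: 320 × 31 = 9920
  $55–94k: 200 × 66 = 13,200
  $95–114k: 220 × 54 = 11,880
  $115–154k: 200 × 59 = 11,800
  $155k+: 100 × 55 = 5500
Adjusted estimate = 52,300 / 1,040 = 50.2885 → 50.3.

50.3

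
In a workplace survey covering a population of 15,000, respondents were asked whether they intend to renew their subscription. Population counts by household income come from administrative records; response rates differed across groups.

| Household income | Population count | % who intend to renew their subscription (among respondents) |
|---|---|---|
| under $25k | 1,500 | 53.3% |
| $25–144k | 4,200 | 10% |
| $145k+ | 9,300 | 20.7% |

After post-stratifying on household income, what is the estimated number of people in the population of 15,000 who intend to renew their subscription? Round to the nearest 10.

3,140

Apply each group's respondent rate to its population count:
  under $25k: 1,500 × 53.3% = 799.5
  $25–144k: 4,200 × 10% = 420
  $145k+: 9,300 × 20.7% = 1925.1
Estimated total = 3144.6 → 3,140.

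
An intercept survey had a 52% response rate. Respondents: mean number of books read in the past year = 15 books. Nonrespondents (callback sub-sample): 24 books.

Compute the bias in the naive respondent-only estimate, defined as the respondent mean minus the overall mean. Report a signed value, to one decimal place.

Nonresponse fraction = 1 − 0.52 = 0.48.
Bias = (nonresponse fraction) × (respondent mean − nonrespondent mean)
     = 0.48 × (15 − 24) = 0.48 × -9 = -4.32.

-4.3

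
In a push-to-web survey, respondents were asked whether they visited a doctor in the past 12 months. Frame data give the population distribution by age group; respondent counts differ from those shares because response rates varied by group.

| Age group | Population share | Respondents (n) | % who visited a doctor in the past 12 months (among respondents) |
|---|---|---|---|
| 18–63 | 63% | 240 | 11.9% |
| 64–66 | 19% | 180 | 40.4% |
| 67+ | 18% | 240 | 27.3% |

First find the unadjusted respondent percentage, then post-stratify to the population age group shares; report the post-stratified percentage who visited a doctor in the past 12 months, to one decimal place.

20.1%

Naive respondent-only estimate (weights = respondent counts):
  (240/660)×11.9 + (180/660)×40.4 + (240/660)×27.3 = 25.2727%
Reweighting by population age group shares:
  0.63×11.9 + 0.19×40.4 + 0.18×27.3 = 20.087%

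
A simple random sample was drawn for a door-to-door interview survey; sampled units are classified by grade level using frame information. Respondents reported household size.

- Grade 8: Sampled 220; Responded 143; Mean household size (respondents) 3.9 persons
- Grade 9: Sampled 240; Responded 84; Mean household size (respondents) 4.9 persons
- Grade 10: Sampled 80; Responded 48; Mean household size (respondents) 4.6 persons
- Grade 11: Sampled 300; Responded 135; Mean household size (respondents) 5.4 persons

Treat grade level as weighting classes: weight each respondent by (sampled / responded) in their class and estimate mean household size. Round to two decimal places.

4.79

Response rates by class: Grade 8 143/220 = 65%, Grade 9 84/240 = 35%, Grade 10 48/80 = 60%, Grade 11 135/300 = 45%.
Weighting each respondent by the inverse class response rate inflates each class back to its sampled size, so the class weight is n_sampled:
  Grade 8: 220 × 3.9 = 858
  Grade 9: 240 × 4.9 = 1176
  Grade 10: 80 × 4.6 = 368
  Grade 11: 300 × 5.4 = 1620
Adjusted estimate = 4022 / 840 = 4.7881 → 4.79.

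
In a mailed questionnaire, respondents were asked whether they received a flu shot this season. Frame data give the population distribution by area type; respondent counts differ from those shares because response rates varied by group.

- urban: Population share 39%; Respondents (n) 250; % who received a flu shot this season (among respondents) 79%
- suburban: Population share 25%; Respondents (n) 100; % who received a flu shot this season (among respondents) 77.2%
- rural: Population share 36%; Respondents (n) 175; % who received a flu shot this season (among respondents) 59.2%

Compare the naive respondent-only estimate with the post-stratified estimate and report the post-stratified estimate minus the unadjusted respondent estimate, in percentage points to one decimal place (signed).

Unadjusted (pooled respondent) estimate weights by respondent counts:
  (250/525)×79 + (100/525)×77.2 + (175/525)×59.2 = 72.0571%
Post-stratified estimate weights by population shares:
  0.39×79 + 0.25×77.2 + 0.36×59.2 = 71.422%
Difference = 71.422 − 72.0571 = -0.6351 pp.

-0.6 percentage points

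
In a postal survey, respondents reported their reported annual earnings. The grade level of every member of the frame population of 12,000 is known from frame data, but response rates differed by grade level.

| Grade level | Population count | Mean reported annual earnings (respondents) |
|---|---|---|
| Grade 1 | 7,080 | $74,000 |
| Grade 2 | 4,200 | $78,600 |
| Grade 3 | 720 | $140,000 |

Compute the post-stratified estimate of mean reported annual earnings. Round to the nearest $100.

Reweight to the known grade level distribution:
  Grade 1: (7,080/12,000) × 74,000 = 43,660
  Grade 2: (4,200/12,000) × 78,600 = 27,510
  Grade 3: (720/12,000) × 140,000 = 8400
Post-stratified estimate = 79,570 → $79,600.

$79,600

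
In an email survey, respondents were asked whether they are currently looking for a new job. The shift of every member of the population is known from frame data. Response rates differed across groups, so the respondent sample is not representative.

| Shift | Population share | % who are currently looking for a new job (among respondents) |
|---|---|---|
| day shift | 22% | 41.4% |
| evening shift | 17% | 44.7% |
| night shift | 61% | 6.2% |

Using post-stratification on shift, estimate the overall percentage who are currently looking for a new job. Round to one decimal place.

Weight each group's respondent value by its population share:
  day shift: 0.22 × 41.4 = 9.108
  evening shift: 0.17 × 44.7 = 7.599
  night shift: 0.61 × 6.2 = 3.782
Post-stratified estimate = 20.489 → 20.5%.

20.5%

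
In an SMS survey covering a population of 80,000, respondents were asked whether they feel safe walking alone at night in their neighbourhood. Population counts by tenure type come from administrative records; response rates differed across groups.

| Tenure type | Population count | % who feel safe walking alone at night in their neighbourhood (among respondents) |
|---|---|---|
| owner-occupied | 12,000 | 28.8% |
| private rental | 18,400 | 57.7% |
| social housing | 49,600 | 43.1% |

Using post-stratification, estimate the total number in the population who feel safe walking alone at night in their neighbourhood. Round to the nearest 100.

Apply each group's respondent rate to its population count:
  owner-occupied: 12,000 × 28.8% = 3456
  private rental: 18,400 × 57.7% = 10616.8
  social housing: 49,600 × 43.1% = 21377.6
Estimated total = 35450.4 → 35,500.

35,500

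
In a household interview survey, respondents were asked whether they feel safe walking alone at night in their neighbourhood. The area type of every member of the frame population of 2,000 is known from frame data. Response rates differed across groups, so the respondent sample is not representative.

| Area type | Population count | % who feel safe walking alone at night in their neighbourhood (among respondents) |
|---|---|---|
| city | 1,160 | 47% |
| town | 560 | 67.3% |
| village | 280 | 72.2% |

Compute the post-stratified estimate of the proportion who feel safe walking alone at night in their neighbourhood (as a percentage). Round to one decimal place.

Reweight to the known area type distribution:
  city: (1,160/2,000) × 47 = 27.26
  town: (560/2,000) × 67.3 = 18.844
  village: (280/2,000) × 72.2 = 10.108
Post-stratified estimate = 56.212 → 56.2%.

56.2%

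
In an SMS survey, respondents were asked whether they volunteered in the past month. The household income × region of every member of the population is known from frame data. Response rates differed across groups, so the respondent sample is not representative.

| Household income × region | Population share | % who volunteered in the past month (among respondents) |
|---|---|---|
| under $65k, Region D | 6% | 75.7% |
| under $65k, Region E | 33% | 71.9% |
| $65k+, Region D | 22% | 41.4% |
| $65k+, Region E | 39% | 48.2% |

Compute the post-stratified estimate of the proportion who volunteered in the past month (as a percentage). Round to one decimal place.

Reweight to the known household income × region distribution:
  under $65k, Region D: 0.06 × 75.7 = 4.542
  under $65k, Region E: 0.33 × 71.9 = 23.727
  $65k+, Region D: 0.22 × 41.4 = 9.108
  $65k+, Region E: 0.39 × 48.2 = 18.798
Post-stratified estimate = 56.175 → 56.2%.

56.2%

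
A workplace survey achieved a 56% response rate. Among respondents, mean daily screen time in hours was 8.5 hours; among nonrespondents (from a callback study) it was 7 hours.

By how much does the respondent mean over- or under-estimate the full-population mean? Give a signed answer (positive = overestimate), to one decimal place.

+0.7

Nonresponse fraction = 1 − 0.56 = 0.44.
Bias = (nonresponse fraction) × (respondent mean − nonrespondent mean)
     = 0.44 × (8.5 − 7) = 0.44 × 1.5 = 0.66.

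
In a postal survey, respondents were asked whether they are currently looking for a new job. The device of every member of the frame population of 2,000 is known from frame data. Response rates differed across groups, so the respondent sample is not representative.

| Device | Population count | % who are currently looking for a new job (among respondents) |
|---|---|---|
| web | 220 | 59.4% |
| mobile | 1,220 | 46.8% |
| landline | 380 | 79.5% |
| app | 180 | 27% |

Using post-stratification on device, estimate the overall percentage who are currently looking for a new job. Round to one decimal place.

Each cell contributes population-share × respondent value:
  web: (220/2,000) × 59.4 = 6.534
  mobile: (1,220/2,000) × 46.8 = 28.548
  landline: (380/2,000) × 79.5 = 15.105
  app: (180/2,000) × 27 = 2.43
Post-stratified estimate = 52.617 → 52.6%.

52.6%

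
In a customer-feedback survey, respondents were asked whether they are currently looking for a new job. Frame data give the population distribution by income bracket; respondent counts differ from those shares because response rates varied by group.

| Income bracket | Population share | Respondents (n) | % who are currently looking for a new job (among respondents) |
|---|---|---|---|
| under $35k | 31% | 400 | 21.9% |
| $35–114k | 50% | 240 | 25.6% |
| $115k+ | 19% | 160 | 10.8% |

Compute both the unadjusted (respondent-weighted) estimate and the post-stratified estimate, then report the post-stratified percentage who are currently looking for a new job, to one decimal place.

21.6%

Naive respondent-only estimate (weights = respondent counts):
  (400/800)×21.9 + (240/800)×25.6 + (160/800)×10.8 = 20.79%
Post-stratifying to population shares instead:
  0.31×21.9 + 0.5×25.6 + 0.19×10.8 = 21.641%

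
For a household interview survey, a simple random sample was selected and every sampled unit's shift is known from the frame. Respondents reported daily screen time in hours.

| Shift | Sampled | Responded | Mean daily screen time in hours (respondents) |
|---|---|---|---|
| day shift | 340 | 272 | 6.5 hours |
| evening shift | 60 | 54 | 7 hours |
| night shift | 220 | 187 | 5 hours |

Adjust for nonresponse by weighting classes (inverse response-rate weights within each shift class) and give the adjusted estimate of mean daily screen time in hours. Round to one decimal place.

Class response rates: day shift 272/340 = 80%, evening shift 54/60 = 90%, night shift 187/220 = 85%.
Weighting each respondent by the inverse class response rate inflates each class back to its sampled size, so the class weight is n_sampled:
  day shift: 340 × 6.5 = 2210
  evening shift: 60 × 7 = 420
  night shift: 220 × 5 = 1100
Adjusted estimate = 3730 / 620 = 6.01613 → 6.0.

6.0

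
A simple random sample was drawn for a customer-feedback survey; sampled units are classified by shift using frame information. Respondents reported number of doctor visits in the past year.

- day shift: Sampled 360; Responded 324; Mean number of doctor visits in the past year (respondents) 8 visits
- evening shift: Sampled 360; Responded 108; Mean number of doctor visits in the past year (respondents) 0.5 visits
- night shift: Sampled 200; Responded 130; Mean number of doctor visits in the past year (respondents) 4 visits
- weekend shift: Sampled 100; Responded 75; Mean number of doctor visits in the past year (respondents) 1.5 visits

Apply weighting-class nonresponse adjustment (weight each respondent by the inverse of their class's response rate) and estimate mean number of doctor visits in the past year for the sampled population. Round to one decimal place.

Class response rates: day shift 324/360 = 90%, evening shift 108/360 = 30%, night shift 130/200 = 65%, weekend shift 75/100 = 75%.
With weight = n_sampled/n_responded per class, the weighted class total is n_sampled:
  day shift: 360 × 8 = 2880
  evening shift: 360 × 0.5 = 180
  night shift: 200 × 4 = 800
  weekend shift: 100 × 1.5 = 150
Adjusted estimate = 4010 / 1,020 = 3.93137 → 3.9.

3.9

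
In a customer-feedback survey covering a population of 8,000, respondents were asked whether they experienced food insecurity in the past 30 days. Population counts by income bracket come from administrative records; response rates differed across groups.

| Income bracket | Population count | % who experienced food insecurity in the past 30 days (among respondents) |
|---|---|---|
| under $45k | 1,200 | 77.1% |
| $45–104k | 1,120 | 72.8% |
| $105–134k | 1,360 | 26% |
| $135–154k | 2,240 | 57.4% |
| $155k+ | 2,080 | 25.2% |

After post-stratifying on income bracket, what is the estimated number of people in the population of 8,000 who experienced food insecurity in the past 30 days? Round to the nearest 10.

3,900

Each cell contributes its population count × the respondent rate:
  under $45k: 1,200 × 77.1% = 925.2
  $45–104k: 1,120 × 72.8% = 815.36
  $105–134k: 1,360 × 26% = 353.6
  $135–154k: 2,240 × 57.4% = 1285.76
  $155k+: 2,080 × 25.2% = 524.16
Estimated total = 3904.08 → 3,900.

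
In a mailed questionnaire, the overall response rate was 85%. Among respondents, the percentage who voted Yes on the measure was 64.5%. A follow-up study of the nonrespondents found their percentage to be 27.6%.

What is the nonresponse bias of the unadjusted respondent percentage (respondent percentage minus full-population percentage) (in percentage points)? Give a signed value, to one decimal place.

+5.5 percentage points

Nonresponse fraction = 1 − 0.85 = 0.15.
Bias = (nonresponse fraction) × (respondent percentage − nonrespondent percentage)
     = 0.15 × (64.5 − 27.6) = 0.15 × 36.9 = 5.535.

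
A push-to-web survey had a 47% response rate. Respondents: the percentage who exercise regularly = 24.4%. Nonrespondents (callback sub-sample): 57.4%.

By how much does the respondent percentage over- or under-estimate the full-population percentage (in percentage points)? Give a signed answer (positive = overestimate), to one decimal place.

Nonresponse fraction = 1 − 0.47 = 0.53.
Bias = (nonresponse fraction) × (respondent percentage − nonrespondent percentage)
     = 0.53 × (24.4 − 57.4) = 0.53 × -33 = -17.49.

-17.5 percentage points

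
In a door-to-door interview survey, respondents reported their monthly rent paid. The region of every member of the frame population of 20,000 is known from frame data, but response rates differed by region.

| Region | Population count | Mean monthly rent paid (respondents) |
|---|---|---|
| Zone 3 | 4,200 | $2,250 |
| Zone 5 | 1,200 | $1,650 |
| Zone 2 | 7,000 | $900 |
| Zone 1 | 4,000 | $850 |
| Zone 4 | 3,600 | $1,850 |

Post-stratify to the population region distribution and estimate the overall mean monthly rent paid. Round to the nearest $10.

Weight each group's respondent value by its population share:
  Zone 3: (4,200/20,000) × 2250 = 472.5
  Zone 5: (1,200/20,000) × 1650 = 99
  Zone 2: (7,000/20,000) × 900 = 315
  Zone 1: (4,000/20,000) × 850 = 170
  Zone 4: (3,600/20,000) × 1850 = 333
Post-stratified estimate = 1389.5 → $1,390.

$1,390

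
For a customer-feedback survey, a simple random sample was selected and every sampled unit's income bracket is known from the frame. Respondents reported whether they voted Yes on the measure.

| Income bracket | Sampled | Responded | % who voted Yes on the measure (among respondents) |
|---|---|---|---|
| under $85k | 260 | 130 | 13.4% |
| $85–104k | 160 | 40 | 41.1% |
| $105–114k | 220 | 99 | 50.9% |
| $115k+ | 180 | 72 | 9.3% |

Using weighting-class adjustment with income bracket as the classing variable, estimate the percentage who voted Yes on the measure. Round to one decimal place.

Class response rates: under $85k 130/260 = 50%, $85–104k 40/160 = 25%, $105–114k 99/220 = 45%, $115k+ 72/180 = 40%.
With weight = n_sampled/n_responded per class, the weighted class total is n_sampled:
  under $85k: 260 × 13.4 = 3484
  $85–104k: 160 × 41.1 = 6576
  $105–114k: 220 × 50.9 = 11,198
  $115k+: 180 × 9.3 = 1674
Adjusted estimate = 22,932 / 820 = 27.9659 → 28.0%.

28.0%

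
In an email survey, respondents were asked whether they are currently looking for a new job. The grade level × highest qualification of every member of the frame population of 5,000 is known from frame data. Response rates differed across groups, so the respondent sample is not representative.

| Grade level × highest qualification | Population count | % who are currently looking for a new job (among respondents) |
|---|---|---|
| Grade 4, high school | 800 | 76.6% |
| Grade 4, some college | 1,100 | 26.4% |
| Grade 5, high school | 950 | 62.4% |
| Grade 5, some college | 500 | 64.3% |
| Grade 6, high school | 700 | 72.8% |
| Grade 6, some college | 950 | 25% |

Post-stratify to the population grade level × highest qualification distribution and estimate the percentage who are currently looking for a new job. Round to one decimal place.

51.3%

Post-stratification weights by population share, not respondent share:
  Grade 4, high school: (800/5,000) × 76.6 = 12.256
  Grade 4, some college: (1,100/5,000) × 26.4 = 5.808
  Grade 5, high school: (950/5,000) × 62.4 = 11.856
  Grade 5, some college: (500/5,000) × 64.3 = 6.43
  Grade 6, high school: (700/5,000) × 72.8 = 10.192
  Grade 6, some college: (950/5,000) × 25 = 4.75
Post-stratified estimate = 51.292 → 51.3%.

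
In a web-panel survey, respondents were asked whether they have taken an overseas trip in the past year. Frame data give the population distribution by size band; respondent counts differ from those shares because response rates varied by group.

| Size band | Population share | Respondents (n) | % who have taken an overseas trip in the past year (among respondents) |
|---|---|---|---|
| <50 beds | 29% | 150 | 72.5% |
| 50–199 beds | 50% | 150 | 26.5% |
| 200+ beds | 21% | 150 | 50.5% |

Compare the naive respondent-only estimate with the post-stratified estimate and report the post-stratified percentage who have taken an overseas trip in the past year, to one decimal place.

44.9%

Without adjustment, the pooled respondent share is:
  (150/450)×72.5 + (150/450)×26.5 + (150/450)×50.5 = 49.8333%
Post-stratifying to population shares instead:
  0.29×72.5 + 0.5×26.5 + 0.21×50.5 = 44.88%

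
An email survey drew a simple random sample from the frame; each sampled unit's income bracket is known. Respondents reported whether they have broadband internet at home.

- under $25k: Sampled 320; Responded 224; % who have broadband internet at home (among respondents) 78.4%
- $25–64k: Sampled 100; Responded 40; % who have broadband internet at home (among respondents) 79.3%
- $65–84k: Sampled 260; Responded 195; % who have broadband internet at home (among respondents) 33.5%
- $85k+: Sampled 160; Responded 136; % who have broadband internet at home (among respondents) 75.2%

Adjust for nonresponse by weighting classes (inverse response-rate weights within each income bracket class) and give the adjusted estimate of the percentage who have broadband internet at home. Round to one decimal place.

64.0%

Response rates by class: under $25k 224/320 = 70%, $25–64k 40/100 = 40%, $65–84k 195/260 = 75%, $85k+ 136/160 = 85%.
With weight = n_sampled/n_responded per class, the weighted class total is n_sampled:
  under $25k: 320 × 78.4 = 25,088
  $25–64k: 100 × 79.3 = 7930
  $65–84k: 260 × 33.5 = 8710
  $85k+: 160 × 75.2 = 12,032
Adjusted estimate = 53,760 / 840 = 64 → 64.0%.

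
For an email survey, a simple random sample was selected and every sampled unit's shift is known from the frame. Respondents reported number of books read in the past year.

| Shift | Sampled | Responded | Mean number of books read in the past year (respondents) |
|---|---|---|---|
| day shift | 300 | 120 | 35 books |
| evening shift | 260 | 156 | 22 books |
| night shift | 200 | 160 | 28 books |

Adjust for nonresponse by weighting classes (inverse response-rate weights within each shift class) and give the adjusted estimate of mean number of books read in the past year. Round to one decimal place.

Class response rates: day shift 120/300 = 40%, evening shift 156/260 = 60%, night shift 160/200 = 80%.
Inverse-response-rate weighting restores each class to its sampled count, so class totals weight by n_sampled:
  day shift: 300 × 35 = 10,500
  evening shift: 260 × 22 = 5720
  night shift: 200 × 28 = 5600
Adjusted estimate = 21,820 / 760 = 28.7105 → 28.7.

28.7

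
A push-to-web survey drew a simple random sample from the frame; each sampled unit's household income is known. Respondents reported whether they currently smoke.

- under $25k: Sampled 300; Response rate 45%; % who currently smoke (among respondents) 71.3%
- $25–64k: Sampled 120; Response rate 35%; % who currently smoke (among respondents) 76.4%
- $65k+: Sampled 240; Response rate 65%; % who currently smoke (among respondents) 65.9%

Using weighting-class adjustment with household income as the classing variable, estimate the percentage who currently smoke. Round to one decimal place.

With weight = n_sampled/n_responded per class, the weighted class total is n_sampled:
  under $25k: 300 × 71.3 = 21,390
  $25–64k: 120 × 76.4 = 9168
  $65k+: 240 × 65.9 = 15816
Adjusted estimate = 46,374 / 660 = 70.2636 → 70.3%.

70.3%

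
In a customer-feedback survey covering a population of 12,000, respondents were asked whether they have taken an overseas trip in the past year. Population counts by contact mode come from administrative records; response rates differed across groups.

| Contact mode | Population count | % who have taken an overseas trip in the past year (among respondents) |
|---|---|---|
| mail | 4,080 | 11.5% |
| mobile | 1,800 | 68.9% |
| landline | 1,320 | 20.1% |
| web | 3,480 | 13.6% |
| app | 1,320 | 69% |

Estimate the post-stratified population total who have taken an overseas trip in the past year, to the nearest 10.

Estimated count per cell = population count × respondent percentage:
  mail: 4,080 × 11.5% = 469.2
  mobile: 1,800 × 68.9% = 1240.2
  landline: 1,320 × 20.1% = 265.32
  web: 3,480 × 13.6% = 473.28
  app: 1,320 × 69% = 910.8
Estimated total = 3358.8 → 3,360.

3,360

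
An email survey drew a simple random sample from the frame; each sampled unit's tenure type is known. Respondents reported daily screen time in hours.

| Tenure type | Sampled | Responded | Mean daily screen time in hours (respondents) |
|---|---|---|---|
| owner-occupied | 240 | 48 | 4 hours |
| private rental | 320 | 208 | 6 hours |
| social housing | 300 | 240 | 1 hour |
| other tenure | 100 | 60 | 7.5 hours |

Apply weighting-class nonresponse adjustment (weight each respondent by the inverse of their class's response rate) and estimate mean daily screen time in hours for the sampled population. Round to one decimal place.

4.1

Response rates by class: owner-occupied 48/240 = 20%, private rental 208/320 = 65%, social housing 240/300 = 80%, other tenure 60/100 = 60%.
Each respondent's weight = sampled/responded in their class; summing within a class gives n_sampled, so:
  owner-occupied: 240 × 4 = 960
  private rental: 320 × 6 = 1920
  social housing: 300 × 1 = 300
  other tenure: 100 × 7.5 = 750
Adjusted estimate = 3930 / 960 = 4.09375 → 4.1.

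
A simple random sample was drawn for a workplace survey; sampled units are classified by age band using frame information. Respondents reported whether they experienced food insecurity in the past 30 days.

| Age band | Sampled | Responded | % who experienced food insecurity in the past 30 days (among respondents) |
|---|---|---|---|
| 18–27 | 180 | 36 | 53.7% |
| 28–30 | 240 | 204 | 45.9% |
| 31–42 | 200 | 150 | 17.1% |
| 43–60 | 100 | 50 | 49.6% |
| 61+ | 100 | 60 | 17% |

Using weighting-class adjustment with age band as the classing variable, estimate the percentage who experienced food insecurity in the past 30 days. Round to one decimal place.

37.5%

Response rates by class: 18–27 36/180 = 20%, 28–30 204/240 = 85%, 31–42 150/200 = 75%, 43–60 50/100 = 50%, 61+ 60/100 = 60%.
Weighting each respondent by the inverse class response rate inflates each class back to its sampled size, so the class weight is n_sampled:
  18–27: 180 × 53.7 = 9666
  28–30: 240 × 45.9 = 11,016
  31–42: 200 × 17.1 = 3420
  43–60: 100 × 49.6 = 4960
  61+: 100 × 17 = 1700
Adjusted estimate = 30,762 / 820 = 37.5146 → 37.5%.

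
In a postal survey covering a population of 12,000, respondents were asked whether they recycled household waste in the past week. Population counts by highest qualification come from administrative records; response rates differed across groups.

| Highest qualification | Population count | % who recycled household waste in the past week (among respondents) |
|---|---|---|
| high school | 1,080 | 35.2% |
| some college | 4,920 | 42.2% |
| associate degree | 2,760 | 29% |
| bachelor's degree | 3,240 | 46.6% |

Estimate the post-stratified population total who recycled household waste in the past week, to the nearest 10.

4,770

Apply each group's respondent rate to its population count:
  high school: 1,080 × 35.2% = 380.16
  some college: 4,920 × 42.2% = 2076.24
  associate degree: 2,760 × 29% = 800.4
  bachelor's degree: 3,240 × 46.6% = 1509.84
Estimated total = 4766.64 → 4,770.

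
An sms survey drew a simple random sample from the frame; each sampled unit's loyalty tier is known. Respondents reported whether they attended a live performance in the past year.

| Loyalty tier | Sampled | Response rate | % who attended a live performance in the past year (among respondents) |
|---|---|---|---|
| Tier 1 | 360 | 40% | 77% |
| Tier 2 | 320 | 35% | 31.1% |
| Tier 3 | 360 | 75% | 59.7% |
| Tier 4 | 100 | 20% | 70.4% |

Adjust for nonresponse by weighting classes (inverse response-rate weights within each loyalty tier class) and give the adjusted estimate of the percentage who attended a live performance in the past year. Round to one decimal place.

Weighting each respondent by the inverse class response rate inflates each class back to its sampled size, so the class weight is n_sampled:
  Tier 1: 360 × 77 = 27,720
  Tier 2: 320 × 31.1 = 9952
  Tier 3: 360 × 59.7 = 21,492
  Tier 4: 100 × 70.4 = 7040
Adjusted estimate = 66,204 / 1,140 = 58.0737 → 58.1%.

58.1%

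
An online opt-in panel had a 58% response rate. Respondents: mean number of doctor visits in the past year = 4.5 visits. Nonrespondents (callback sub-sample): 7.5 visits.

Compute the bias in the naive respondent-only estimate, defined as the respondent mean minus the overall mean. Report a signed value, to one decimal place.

-1.3

Nonresponse fraction = 1 − 0.58 = 0.42.
Bias = (nonresponse fraction) × (respondent mean − nonrespondent mean)
     = 0.42 × (4.5 − 7.5) = 0.42 × -3 = -1.26.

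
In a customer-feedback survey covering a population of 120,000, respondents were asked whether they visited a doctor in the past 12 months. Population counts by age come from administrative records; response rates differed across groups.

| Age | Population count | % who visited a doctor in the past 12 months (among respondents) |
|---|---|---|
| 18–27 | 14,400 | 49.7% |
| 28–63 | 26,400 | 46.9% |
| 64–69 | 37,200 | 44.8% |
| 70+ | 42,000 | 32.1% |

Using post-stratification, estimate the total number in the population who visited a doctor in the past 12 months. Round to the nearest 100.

Estimated count per cell = population count × respondent percentage:
  18–27: 14,400 × 49.7% = 7156.8
  28–63: 26,400 × 46.9% = 12381.6
  64–69: 37,200 × 44.8% = 16665.6
  70+: 42,000 × 32.1% = 13,482
Estimated total = 49,686 → 49,700.

49,700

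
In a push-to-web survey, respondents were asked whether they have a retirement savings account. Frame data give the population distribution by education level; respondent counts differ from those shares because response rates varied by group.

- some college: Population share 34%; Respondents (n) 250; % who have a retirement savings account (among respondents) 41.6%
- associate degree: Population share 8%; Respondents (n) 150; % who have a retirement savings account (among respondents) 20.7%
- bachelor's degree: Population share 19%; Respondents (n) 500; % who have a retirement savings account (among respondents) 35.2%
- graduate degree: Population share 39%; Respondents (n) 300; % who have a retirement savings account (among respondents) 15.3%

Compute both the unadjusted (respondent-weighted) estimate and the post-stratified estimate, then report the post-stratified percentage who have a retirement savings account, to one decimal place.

Unadjusted (pooled respondent) estimate weights by respondent counts:
  (250/1200)×41.6 + (150/1200)×20.7 + (500/1200)×35.2 + (300/1200)×15.3 = 29.7458%
Post-stratifying to population shares instead:
  0.34×41.6 + 0.08×20.7 + 0.19×35.2 + 0.39×15.3 = 28.455%

28.5%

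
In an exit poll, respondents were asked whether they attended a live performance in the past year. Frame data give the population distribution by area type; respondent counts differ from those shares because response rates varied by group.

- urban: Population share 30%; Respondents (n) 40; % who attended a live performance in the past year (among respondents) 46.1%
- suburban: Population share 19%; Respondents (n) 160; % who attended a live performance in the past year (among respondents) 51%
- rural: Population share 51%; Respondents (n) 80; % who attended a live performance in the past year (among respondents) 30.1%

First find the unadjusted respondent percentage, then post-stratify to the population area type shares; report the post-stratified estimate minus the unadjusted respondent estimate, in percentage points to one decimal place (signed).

Without adjustment, the pooled respondent share is:
  (40/280)×46.1 + (160/280)×51 + (80/280)×30.1 = 44.3286%
Reweighting by population area type shares:
  0.3×46.1 + 0.19×51 + 0.51×30.1 = 38.871%
Difference = 38.871 − 44.3286 = -5.4576 pp.

-5.5 percentage points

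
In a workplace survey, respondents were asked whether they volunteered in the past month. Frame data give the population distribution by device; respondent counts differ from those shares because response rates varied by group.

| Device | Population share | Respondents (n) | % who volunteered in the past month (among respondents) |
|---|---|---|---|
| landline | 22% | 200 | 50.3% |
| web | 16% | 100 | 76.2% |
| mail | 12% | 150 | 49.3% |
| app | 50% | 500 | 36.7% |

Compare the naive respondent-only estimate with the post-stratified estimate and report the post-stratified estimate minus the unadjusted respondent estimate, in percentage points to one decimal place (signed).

Naive respondent-only estimate (weights = respondent counts):
  (200/950)×50.3 + (100/950)×76.2 + (150/950)×49.3 + (500/950)×36.7 = 45.7105%
Post-stratifying to population shares instead:
  0.22×50.3 + 0.16×76.2 + 0.12×49.3 + 0.5×36.7 = 47.524%
Difference = 47.524 − 45.7105 = 1.8135 pp.

+1.8 percentage points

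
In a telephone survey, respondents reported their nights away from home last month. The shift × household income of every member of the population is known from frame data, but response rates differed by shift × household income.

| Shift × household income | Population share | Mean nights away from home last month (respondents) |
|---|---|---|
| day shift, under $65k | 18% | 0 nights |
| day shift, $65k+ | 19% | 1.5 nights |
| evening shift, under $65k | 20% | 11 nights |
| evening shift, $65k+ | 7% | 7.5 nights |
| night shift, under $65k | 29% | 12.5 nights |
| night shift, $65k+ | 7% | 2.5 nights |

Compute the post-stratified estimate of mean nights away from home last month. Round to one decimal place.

Reweight to the known shift × household income distribution:
  day shift, under $65k: 0.18 × 0 = 0
  day shift, $65k+: 0.19 × 1.5 = 0.285
  evening shift, under $65k: 0.2 × 11 = 2.2
  evening shift, $65k+: 0.07 × 7.5 = 0.525
  night shift, under $65k: 0.29 × 12.5 = 3.625
  night shift, $65k+: 0.07 × 2.5 = 0.175
Post-stratified estimate = 6.81 → 6.8.

6.8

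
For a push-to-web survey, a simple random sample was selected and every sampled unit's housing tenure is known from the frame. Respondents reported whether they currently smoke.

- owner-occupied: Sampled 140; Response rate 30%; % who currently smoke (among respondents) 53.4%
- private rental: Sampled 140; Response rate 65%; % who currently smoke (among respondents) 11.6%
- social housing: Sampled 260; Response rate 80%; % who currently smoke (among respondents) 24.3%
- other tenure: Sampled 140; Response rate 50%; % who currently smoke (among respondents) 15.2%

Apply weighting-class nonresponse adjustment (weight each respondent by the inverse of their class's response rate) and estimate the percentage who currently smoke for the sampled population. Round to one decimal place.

25.8%

Inverse-response-rate weighting restores each class to its sampled count, so class totals weight by n_sampled:
  owner-occupied: 140 × 53.4 = 7476
  private rental: 140 × 11.6 = 1624
  social housing: 260 × 24.3 = 6318
  other tenure: 140 × 15.2 = 2128
Adjusted estimate = 17,546 / 680 = 25.8029 → 25.8%.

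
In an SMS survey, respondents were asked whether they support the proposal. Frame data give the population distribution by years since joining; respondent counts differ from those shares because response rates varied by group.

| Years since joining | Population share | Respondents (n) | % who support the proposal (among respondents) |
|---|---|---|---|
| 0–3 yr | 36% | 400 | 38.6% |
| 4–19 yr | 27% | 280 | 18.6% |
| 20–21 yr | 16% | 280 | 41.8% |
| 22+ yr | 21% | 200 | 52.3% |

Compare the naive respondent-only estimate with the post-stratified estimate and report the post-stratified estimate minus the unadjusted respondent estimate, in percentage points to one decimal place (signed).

Without adjustment, the pooled respondent share is:
  (400/1160)×38.6 + (280/1160)×18.6 + (280/1160)×41.8 + (200/1160)×52.3 = 36.9069%
Post-stratified estimate weights by population shares:
  0.36×38.6 + 0.27×18.6 + 0.16×41.8 + 0.21×52.3 = 36.589%
Difference = 36.589 − 36.9069 = -0.3179 pp.

-0.3 percentage points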